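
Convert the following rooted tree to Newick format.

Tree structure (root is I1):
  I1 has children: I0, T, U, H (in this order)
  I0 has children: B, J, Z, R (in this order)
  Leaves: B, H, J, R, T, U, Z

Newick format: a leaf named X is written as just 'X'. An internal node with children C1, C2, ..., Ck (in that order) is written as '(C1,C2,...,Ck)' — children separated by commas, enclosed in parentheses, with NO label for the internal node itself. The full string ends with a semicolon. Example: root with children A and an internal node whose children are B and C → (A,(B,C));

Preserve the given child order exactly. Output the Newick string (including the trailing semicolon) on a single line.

internal I1 with children ['I0', 'T', 'U', 'H']
  internal I0 with children ['B', 'J', 'Z', 'R']
    leaf 'B' → 'B'
    leaf 'J' → 'J'
    leaf 'Z' → 'Z'
    leaf 'R' → 'R'
  → '(B,J,Z,R)'
  leaf 'T' → 'T'
  leaf 'U' → 'U'
  leaf 'H' → 'H'
→ '((B,J,Z,R),T,U,H)'
Final: ((B,J,Z,R),T,U,H);

Answer: ((B,J,Z,R),T,U,H);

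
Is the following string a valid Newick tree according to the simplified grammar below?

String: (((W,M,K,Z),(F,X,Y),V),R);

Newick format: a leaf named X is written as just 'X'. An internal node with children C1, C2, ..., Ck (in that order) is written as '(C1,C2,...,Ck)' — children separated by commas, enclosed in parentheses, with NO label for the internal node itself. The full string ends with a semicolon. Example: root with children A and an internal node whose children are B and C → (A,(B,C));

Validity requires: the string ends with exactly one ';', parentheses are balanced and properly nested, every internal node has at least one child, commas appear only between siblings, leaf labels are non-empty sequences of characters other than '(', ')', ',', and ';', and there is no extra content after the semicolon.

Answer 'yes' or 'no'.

Answer: yes

Derivation:
Input: (((W,M,K,Z),(F,X,Y),V),R);
Paren balance: 4 '(' vs 4 ')' OK
Ends with single ';': True
Full parse: OK
Valid: True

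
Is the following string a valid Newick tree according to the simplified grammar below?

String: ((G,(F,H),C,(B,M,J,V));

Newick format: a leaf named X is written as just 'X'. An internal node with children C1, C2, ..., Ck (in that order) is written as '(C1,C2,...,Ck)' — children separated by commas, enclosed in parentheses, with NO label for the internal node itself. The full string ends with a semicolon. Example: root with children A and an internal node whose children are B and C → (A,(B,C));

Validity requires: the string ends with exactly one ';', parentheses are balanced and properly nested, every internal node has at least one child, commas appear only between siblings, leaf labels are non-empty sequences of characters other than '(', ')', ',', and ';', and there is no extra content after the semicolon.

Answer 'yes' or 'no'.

Input: ((G,(F,H),C,(B,M,J,V));
Paren balance: 4 '(' vs 3 ')' MISMATCH
Ends with single ';': True
Full parse: FAILS (expected , or ) at pos 22)
Valid: False

Answer: no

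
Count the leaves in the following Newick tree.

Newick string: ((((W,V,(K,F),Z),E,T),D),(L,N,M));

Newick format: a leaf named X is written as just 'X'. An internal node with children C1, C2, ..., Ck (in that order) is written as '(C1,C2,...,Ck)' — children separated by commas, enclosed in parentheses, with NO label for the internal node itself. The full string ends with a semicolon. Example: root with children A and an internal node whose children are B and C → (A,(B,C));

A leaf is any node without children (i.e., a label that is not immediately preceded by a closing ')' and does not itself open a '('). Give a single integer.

Newick: ((((W,V,(K,F),Z),E,T),D),(L,N,M));
Scan left-to-right; a leaf is any maximal label run not followed by '(':
  pos 4: leaf 'W' → count = 1
  pos 6: leaf 'V' → count = 2
  pos 9: leaf 'K' → count = 3
  pos 11: leaf 'F' → count = 4
  pos 14: leaf 'Z' → count = 5
  pos 17: leaf 'E' → count = 6
  pos 19: leaf 'T' → count = 7
  pos 22: leaf 'D' → count = 8
  pos 26: leaf 'L' → count = 9
  pos 28: leaf 'N' → count = 10
  pos 30: leaf 'M' → count = 11
Total leaves: 11

Answer: 11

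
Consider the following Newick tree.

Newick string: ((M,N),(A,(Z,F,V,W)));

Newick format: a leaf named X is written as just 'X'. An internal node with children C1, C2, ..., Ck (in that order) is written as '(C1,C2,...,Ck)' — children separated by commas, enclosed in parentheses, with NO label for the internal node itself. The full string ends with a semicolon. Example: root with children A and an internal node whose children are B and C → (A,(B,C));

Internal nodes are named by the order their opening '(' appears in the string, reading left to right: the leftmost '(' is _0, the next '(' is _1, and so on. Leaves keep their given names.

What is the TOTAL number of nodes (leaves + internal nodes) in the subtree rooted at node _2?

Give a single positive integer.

Newick: ((M,N),(A,(Z,F,V,W)));
Locate _2: it is the '(' at position 7 (the 3rd '(' reading left to right).
Query: subtree rooted at _2
_2: subtree_size = 1 + 6
  A: subtree_size = 1 + 0
  _3: subtree_size = 1 + 4
    Z: subtree_size = 1 + 0
    F: subtree_size = 1 + 0
    V: subtree_size = 1 + 0
    W: subtree_size = 1 + 0
Total subtree size of _2: 7

Answer: 7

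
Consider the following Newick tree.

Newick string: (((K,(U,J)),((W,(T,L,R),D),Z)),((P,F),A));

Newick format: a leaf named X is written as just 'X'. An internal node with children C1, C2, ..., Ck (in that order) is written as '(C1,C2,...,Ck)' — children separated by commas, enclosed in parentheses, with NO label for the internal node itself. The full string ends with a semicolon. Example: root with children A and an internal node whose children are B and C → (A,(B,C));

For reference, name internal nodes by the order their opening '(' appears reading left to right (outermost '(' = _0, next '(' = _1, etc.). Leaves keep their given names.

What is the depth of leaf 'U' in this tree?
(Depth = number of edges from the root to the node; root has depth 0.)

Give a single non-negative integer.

Newick: (((K,(U,J)),((W,(T,L,R),D),Z)),((P,F),A));
Naming internals by '(' encounter order: outermost '(' = _0, next = _1, ...
Query node: U
Path from root: _0 -> _1 -> _2 -> _3 -> U
Depth of U: 4 (number of edges from root)

Answer: 4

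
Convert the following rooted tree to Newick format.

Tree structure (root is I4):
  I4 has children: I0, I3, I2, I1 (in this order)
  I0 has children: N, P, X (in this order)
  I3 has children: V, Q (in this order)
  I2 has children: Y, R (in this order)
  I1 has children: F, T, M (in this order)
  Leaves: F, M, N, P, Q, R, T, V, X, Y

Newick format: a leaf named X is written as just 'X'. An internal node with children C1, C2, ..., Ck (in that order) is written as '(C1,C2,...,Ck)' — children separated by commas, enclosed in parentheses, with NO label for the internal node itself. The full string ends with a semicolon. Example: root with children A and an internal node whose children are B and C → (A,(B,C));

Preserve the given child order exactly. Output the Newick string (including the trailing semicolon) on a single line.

internal I4 with children ['I0', 'I3', 'I2', 'I1']
  internal I0 with children ['N', 'P', 'X']
    leaf 'N' → 'N'
    leaf 'P' → 'P'
    leaf 'X' → 'X'
  → '(N,P,X)'
  internal I3 with children ['V', 'Q']
    leaf 'V' → 'V'
    leaf 'Q' → 'Q'
  → '(V,Q)'
  internal I2 with children ['Y', 'R']
    leaf 'Y' → 'Y'
    leaf 'R' → 'R'
  → '(Y,R)'
  internal I1 with children ['F', 'T', 'M']
    leaf 'F' → 'F'
    leaf 'T' → 'T'
    leaf 'M' → 'M'
  → '(F,T,M)'
→ '((N,P,X),(V,Q),(Y,R),(F,T,M))'
Final: ((N,P,X),(V,Q),(Y,R),(F,T,M));

Answer: ((N,P,X),(V,Q),(Y,R),(F,T,M));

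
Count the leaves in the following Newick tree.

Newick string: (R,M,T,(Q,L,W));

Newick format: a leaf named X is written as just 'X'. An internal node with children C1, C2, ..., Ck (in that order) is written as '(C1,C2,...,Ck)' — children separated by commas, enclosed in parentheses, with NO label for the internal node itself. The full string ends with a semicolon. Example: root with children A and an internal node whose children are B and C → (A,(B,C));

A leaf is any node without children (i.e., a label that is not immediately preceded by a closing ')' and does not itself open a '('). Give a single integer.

Newick: (R,M,T,(Q,L,W));
Scan left-to-right; a leaf is any maximal label run not followed by '(':
  pos 1: leaf 'R' → count = 1
  pos 3: leaf 'M' → count = 2
  pos 5: leaf 'T' → count = 3
  pos 8: leaf 'Q' → count = 4
  pos 10: leaf 'L' → count = 5
  pos 12: leaf 'W' → count = 6
Total leaves: 6

Answer: 6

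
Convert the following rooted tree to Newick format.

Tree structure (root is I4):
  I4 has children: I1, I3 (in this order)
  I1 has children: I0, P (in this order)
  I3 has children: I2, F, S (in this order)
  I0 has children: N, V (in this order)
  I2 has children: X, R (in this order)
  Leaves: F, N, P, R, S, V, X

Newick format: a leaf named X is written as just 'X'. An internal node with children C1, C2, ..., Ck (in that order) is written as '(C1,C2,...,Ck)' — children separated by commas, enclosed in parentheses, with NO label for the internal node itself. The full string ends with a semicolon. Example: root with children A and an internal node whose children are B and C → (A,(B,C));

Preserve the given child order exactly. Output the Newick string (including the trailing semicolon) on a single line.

Answer: (((N,V),P),((X,R),F,S));

Derivation:
internal I4 with children ['I1', 'I3']
  internal I1 with children ['I0', 'P']
    internal I0 with children ['N', 'V']
      leaf 'N' → 'N'
      leaf 'V' → 'V'
    → '(N,V)'
    leaf 'P' → 'P'
  → '((N,V),P)'
  internal I3 with children ['I2', 'F', 'S']
    internal I2 with children ['X', 'R']
      leaf 'X' → 'X'
      leaf 'R' → 'R'
    → '(X,R)'
    leaf 'F' → 'F'
    leaf 'S' → 'S'
  → '((X,R),F,S)'
→ '(((N,V),P),((X,R),F,S))'
Final: (((N,V),P),((X,R),F,S));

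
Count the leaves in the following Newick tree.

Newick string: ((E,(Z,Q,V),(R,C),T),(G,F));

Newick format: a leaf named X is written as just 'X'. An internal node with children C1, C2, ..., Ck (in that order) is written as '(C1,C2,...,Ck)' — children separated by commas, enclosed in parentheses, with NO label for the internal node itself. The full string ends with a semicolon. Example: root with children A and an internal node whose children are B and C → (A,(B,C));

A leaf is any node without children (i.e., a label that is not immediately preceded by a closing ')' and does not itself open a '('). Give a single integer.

Answer: 9

Derivation:
Newick: ((E,(Z,Q,V),(R,C),T),(G,F));
Scan left-to-right; a leaf is any maximal label run not followed by '(':
  pos 2: leaf 'E' → count = 1
  pos 5: leaf 'Z' → count = 2
  pos 7: leaf 'Q' → count = 3
  pos 9: leaf 'V' → count = 4
  pos 13: leaf 'R' → count = 5
  pos 15: leaf 'C' → count = 6
  pos 18: leaf 'T' → count = 7
  pos 22: leaf 'G' → count = 8
  pos 24: leaf 'F' → count = 9
Total leaves: 9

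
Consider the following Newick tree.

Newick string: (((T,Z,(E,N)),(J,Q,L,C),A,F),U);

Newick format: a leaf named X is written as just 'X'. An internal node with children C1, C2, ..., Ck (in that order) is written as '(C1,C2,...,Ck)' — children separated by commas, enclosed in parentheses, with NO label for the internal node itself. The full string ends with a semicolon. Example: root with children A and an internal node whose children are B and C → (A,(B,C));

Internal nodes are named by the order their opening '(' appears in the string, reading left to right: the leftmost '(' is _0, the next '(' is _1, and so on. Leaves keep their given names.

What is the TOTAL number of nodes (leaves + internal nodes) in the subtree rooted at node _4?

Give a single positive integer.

Answer: 5

Derivation:
Newick: (((T,Z,(E,N)),(J,Q,L,C),A,F),U);
Locate _4: it is the '(' at position 14 (the 5th '(' reading left to right).
Query: subtree rooted at _4
_4: subtree_size = 1 + 4
  J: subtree_size = 1 + 0
  Q: subtree_size = 1 + 0
  L: subtree_size = 1 + 0
  C: subtree_size = 1 + 0
Total subtree size of _4: 5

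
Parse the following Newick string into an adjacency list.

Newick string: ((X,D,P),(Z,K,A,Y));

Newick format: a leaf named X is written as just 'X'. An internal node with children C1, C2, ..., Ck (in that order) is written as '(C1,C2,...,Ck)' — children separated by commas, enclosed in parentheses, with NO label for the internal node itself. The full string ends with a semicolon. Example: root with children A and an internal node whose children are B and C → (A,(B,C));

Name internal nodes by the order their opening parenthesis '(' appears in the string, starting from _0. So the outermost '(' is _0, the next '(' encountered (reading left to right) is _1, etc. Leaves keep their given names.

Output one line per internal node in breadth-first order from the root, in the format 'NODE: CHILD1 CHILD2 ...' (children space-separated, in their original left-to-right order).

Answer: _0: _1 _2
_1: X D P
_2: Z K A Y

Derivation:
Input: ((X,D,P),(Z,K,A,Y));
Scanning left-to-right, naming '(' by encounter order:
  pos 0: '(' -> open internal node _0 (depth 1)
  pos 1: '(' -> open internal node _1 (depth 2)
  pos 7: ')' -> close internal node _1 (now at depth 1)
  pos 9: '(' -> open internal node _2 (depth 2)
  pos 17: ')' -> close internal node _2 (now at depth 1)
  pos 18: ')' -> close internal node _0 (now at depth 0)
Total internal nodes: 3
BFS adjacency from root:
  _0: _1 _2
  _1: X D P
  _2: Z K A Y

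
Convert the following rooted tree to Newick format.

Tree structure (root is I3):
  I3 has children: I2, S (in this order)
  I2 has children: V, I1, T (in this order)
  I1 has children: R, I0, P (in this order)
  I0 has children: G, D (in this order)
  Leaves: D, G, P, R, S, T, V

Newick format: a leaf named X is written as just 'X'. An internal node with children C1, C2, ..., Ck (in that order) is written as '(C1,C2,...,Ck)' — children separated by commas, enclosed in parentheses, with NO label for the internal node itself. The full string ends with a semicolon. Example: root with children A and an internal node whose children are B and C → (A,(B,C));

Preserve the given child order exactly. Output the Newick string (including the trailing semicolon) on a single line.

internal I3 with children ['I2', 'S']
  internal I2 with children ['V', 'I1', 'T']
    leaf 'V' → 'V'
    internal I1 with children ['R', 'I0', 'P']
      leaf 'R' → 'R'
      internal I0 with children ['G', 'D']
        leaf 'G' → 'G'
        leaf 'D' → 'D'
      → '(G,D)'
      leaf 'P' → 'P'
    → '(R,(G,D),P)'
    leaf 'T' → 'T'
  → '(V,(R,(G,D),P),T)'
  leaf 'S' → 'S'
→ '((V,(R,(G,D),P),T),S)'
Final: ((V,(R,(G,D),P),T),S);

Answer: ((V,(R,(G,D),P),T),S);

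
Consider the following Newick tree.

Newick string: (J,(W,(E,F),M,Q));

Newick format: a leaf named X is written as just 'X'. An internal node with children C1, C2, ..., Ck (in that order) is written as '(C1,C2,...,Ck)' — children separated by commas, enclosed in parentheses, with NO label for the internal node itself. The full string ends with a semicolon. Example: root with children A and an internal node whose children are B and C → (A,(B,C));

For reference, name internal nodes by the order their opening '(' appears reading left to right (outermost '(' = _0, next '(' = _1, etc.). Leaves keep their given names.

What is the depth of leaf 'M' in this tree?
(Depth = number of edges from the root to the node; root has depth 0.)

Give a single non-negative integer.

Answer: 2

Derivation:
Newick: (J,(W,(E,F),M,Q));
Naming internals by '(' encounter order: outermost '(' = _0, next = _1, ...
Query node: M
Path from root: _0 -> _1 -> M
Depth of M: 2 (number of edges from root)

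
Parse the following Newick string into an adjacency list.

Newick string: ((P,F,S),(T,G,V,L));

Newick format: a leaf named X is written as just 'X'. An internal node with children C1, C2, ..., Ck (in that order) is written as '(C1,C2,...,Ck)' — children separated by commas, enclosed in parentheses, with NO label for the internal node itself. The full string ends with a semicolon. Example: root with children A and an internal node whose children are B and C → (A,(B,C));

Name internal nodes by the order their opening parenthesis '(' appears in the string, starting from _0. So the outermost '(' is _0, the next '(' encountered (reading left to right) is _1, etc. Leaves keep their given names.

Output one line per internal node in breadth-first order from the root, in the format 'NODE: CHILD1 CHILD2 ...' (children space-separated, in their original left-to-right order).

Input: ((P,F,S),(T,G,V,L));
Scanning left-to-right, naming '(' by encounter order:
  pos 0: '(' -> open internal node _0 (depth 1)
  pos 1: '(' -> open internal node _1 (depth 2)
  pos 7: ')' -> close internal node _1 (now at depth 1)
  pos 9: '(' -> open internal node _2 (depth 2)
  pos 17: ')' -> close internal node _2 (now at depth 1)
  pos 18: ')' -> close internal node _0 (now at depth 0)
Total internal nodes: 3
BFS adjacency from root:
  _0: _1 _2
  _1: P F S
  _2: T G V L

Answer: _0: _1 _2
_1: P F S
_2: T G V L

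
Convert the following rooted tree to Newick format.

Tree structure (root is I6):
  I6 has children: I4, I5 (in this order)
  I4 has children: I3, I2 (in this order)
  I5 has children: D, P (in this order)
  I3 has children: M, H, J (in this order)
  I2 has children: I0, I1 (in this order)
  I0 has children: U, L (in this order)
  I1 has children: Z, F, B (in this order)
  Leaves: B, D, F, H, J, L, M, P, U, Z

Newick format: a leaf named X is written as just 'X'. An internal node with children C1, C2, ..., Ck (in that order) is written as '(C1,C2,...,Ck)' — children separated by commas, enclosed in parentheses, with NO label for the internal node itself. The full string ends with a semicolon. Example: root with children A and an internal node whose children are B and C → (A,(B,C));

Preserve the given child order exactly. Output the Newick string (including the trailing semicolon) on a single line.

internal I6 with children ['I4', 'I5']
  internal I4 with children ['I3', 'I2']
    internal I3 with children ['M', 'H', 'J']
      leaf 'M' → 'M'
      leaf 'H' → 'H'
      leaf 'J' → 'J'
    → '(M,H,J)'
    internal I2 with children ['I0', 'I1']
      internal I0 with children ['U', 'L']
        leaf 'U' → 'U'
        leaf 'L' → 'L'
      → '(U,L)'
      internal I1 with children ['Z', 'F', 'B']
        leaf 'Z' → 'Z'
        leaf 'F' → 'F'
        leaf 'B' → 'B'
      → '(Z,F,B)'
    → '((U,L),(Z,F,B))'
  → '((M,H,J),((U,L),(Z,F,B)))'
  internal I5 with children ['D', 'P']
    leaf 'D' → 'D'
    leaf 'P' → 'P'
  → '(D,P)'
→ '(((M,H,J),((U,L),(Z,F,B))),(D,P))'
Final: (((M,H,J),((U,L),(Z,F,B))),(D,P));

Answer: (((M,H,J),((U,L),(Z,F,B))),(D,P));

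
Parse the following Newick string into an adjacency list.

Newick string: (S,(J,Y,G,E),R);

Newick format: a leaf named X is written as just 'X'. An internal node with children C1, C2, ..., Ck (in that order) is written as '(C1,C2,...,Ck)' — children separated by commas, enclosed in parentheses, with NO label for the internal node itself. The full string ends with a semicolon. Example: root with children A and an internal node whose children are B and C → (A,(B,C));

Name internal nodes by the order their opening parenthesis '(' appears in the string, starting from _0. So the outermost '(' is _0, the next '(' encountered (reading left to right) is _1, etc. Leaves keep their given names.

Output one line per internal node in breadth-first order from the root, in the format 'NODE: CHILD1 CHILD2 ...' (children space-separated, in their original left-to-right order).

Answer: _0: S _1 R
_1: J Y G E

Derivation:
Input: (S,(J,Y,G,E),R);
Scanning left-to-right, naming '(' by encounter order:
  pos 0: '(' -> open internal node _0 (depth 1)
  pos 3: '(' -> open internal node _1 (depth 2)
  pos 11: ')' -> close internal node _1 (now at depth 1)
  pos 14: ')' -> close internal node _0 (now at depth 0)
Total internal nodes: 2
BFS adjacency from root:
  _0: S _1 R
  _1: J Y G E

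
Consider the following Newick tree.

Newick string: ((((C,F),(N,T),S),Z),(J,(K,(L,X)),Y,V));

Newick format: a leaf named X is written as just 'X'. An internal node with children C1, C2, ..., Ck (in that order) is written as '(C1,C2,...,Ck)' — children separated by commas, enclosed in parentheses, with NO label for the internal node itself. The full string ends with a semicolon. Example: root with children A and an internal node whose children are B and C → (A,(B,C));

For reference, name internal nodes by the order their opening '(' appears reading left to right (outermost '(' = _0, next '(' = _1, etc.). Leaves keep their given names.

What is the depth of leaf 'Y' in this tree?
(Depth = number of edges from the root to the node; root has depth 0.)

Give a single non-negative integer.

Newick: ((((C,F),(N,T),S),Z),(J,(K,(L,X)),Y,V));
Naming internals by '(' encounter order: outermost '(' = _0, next = _1, ...
Query node: Y
Path from root: _0 -> _5 -> Y
Depth of Y: 2 (number of edges from root)

Answer: 2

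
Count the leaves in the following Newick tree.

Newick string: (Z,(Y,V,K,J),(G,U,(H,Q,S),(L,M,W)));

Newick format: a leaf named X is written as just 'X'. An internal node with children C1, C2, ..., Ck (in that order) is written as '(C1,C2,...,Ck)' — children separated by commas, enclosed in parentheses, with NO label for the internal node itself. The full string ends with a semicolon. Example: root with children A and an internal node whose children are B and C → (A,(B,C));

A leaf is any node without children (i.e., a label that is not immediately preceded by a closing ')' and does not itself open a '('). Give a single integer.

Newick: (Z,(Y,V,K,J),(G,U,(H,Q,S),(L,M,W)));
Scan left-to-right; a leaf is any maximal label run not followed by '(':
  pos 1: leaf 'Z' → count = 1
  pos 4: leaf 'Y' → count = 2
  pos 6: leaf 'V' → count = 3
  pos 8: leaf 'K' → count = 4
  pos 10: leaf 'J' → count = 5
  pos 14: leaf 'G' → count = 6
  pos 16: leaf 'U' → count = 7
  pos 19: leaf 'H' → count = 8
  pos 21: leaf 'Q' → count = 9
  pos 23: leaf 'S' → count = 10
  pos 27: leaf 'L' → count = 11
  pos 29: leaf 'M' → count = 12
  pos 31: leaf 'W' → count = 13
Total leaves: 13

Answer: 13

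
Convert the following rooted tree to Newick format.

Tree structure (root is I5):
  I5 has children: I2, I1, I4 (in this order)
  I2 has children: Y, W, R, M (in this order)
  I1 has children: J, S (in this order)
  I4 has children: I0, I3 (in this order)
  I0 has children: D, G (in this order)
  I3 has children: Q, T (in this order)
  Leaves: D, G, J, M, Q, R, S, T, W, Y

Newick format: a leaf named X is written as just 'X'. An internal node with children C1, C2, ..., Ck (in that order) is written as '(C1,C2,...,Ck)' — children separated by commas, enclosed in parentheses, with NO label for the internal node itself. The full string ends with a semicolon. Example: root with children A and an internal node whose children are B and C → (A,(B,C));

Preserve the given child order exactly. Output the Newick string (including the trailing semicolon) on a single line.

internal I5 with children ['I2', 'I1', 'I4']
  internal I2 with children ['Y', 'W', 'R', 'M']
    leaf 'Y' → 'Y'
    leaf 'W' → 'W'
    leaf 'R' → 'R'
    leaf 'M' → 'M'
  → '(Y,W,R,M)'
  internal I1 with children ['J', 'S']
    leaf 'J' → 'J'
    leaf 'S' → 'S'
  → '(J,S)'
  internal I4 with children ['I0', 'I3']
    internal I0 with children ['D', 'G']
      leaf 'D' → 'D'
      leaf 'G' → 'G'
    → '(D,G)'
    internal I3 with children ['Q', 'T']
      leaf 'Q' → 'Q'
      leaf 'T' → 'T'
    → '(Q,T)'
  → '((D,G),(Q,T))'
→ '((Y,W,R,M),(J,S),((D,G),(Q,T)))'
Final: ((Y,W,R,M),(J,S),((D,G),(Q,T)));

Answer: ((Y,W,R,M),(J,S),((D,G),(Q,T)));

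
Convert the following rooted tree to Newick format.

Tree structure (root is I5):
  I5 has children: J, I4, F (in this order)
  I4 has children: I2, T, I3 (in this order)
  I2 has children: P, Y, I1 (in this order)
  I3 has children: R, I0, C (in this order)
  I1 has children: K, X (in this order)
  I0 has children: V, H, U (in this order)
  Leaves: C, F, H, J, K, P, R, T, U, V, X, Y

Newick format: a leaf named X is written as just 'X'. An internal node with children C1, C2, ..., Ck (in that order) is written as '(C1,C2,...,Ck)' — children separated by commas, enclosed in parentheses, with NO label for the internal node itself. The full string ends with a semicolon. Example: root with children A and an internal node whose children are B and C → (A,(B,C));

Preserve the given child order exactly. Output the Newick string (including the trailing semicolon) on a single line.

internal I5 with children ['J', 'I4', 'F']
  leaf 'J' → 'J'
  internal I4 with children ['I2', 'T', 'I3']
    internal I2 with children ['P', 'Y', 'I1']
      leaf 'P' → 'P'
      leaf 'Y' → 'Y'
      internal I1 with children ['K', 'X']
        leaf 'K' → 'K'
        leaf 'X' → 'X'
      → '(K,X)'
    → '(P,Y,(K,X))'
    leaf 'T' → 'T'
    internal I3 with children ['R', 'I0', 'C']
      leaf 'R' → 'R'
      internal I0 with children ['V', 'H', 'U']
        leaf 'V' → 'V'
        leaf 'H' → 'H'
        leaf 'U' → 'U'
      → '(V,H,U)'
      leaf 'C' → 'C'
    → '(R,(V,H,U),C)'
  → '((P,Y,(K,X)),T,(R,(V,H,U),C))'
  leaf 'F' → 'F'
→ '(J,((P,Y,(K,X)),T,(R,(V,H,U),C)),F)'
Final: (J,((P,Y,(K,X)),T,(R,(V,H,U),C)),F);

Answer: (J,((P,Y,(K,X)),T,(R,(V,H,U),C)),F);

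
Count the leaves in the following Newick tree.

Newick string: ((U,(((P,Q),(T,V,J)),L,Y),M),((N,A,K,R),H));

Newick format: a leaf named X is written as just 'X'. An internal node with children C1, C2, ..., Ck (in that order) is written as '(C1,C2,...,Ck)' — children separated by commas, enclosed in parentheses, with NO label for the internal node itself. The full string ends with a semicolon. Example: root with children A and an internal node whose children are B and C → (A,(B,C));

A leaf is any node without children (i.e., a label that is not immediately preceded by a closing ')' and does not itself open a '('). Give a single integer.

Answer: 14

Derivation:
Newick: ((U,(((P,Q),(T,V,J)),L,Y),M),((N,A,K,R),H));
Scan left-to-right; a leaf is any maximal label run not followed by '(':
  pos 2: leaf 'U' → count = 1
  pos 7: leaf 'P' → count = 2
  pos 9: leaf 'Q' → count = 3
  pos 13: leaf 'T' → count = 4
  pos 15: leaf 'V' → count = 5
  pos 17: leaf 'J' → count = 6
  pos 21: leaf 'L' → count = 7
  pos 23: leaf 'Y' → count = 8
  pos 26: leaf 'M' → count = 9
  pos 31: leaf 'N' → count = 10
  pos 33: leaf 'A' → count = 11
  pos 35: leaf 'K' → count = 12
  pos 37: leaf 'R' → count = 13
  pos 40: leaf 'H' → count = 14
Total leaves: 14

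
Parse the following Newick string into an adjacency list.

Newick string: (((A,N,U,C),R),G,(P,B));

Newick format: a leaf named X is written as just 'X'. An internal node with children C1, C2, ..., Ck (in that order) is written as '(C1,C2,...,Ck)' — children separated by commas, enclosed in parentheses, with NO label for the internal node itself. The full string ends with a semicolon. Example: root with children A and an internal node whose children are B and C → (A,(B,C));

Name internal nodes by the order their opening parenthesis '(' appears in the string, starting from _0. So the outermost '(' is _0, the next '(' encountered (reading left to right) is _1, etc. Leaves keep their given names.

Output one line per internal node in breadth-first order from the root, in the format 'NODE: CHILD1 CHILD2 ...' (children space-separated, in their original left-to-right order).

Answer: _0: _1 G _3
_1: _2 R
_3: P B
_2: A N U C

Derivation:
Input: (((A,N,U,C),R),G,(P,B));
Scanning left-to-right, naming '(' by encounter order:
  pos 0: '(' -> open internal node _0 (depth 1)
  pos 1: '(' -> open internal node _1 (depth 2)
  pos 2: '(' -> open internal node _2 (depth 3)
  pos 10: ')' -> close internal node _2 (now at depth 2)
  pos 13: ')' -> close internal node _1 (now at depth 1)
  pos 17: '(' -> open internal node _3 (depth 2)
  pos 21: ')' -> close internal node _3 (now at depth 1)
  pos 22: ')' -> close internal node _0 (now at depth 0)
Total internal nodes: 4
BFS adjacency from root:
  _0: _1 G _3
  _1: _2 R
  _3: P B
  _2: A N U C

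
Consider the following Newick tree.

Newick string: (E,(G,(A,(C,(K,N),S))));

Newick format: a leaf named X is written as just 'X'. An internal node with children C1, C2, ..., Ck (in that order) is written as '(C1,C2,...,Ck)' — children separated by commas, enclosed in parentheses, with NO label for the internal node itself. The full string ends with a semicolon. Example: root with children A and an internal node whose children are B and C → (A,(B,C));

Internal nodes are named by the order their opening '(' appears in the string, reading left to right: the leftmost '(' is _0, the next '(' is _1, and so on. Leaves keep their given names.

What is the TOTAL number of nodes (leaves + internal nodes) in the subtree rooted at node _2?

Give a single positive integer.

Newick: (E,(G,(A,(C,(K,N),S))));
Locate _2: it is the '(' at position 6 (the 3rd '(' reading left to right).
Query: subtree rooted at _2
_2: subtree_size = 1 + 7
  A: subtree_size = 1 + 0
  _3: subtree_size = 1 + 5
    C: subtree_size = 1 + 0
    _4: subtree_size = 1 + 2
      K: subtree_size = 1 + 0
      N: subtree_size = 1 + 0
    S: subtree_size = 1 + 0
Total subtree size of _2: 8

Answer: 8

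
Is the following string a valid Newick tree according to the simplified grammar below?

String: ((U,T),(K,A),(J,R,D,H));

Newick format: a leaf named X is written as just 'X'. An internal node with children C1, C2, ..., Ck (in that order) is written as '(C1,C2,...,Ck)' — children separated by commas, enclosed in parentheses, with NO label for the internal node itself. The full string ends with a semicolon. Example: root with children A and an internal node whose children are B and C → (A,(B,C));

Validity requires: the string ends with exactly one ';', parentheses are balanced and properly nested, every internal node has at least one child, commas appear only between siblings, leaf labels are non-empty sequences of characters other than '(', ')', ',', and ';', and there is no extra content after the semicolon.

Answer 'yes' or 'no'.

Input: ((U,T),(K,A),(J,R,D,H));
Paren balance: 4 '(' vs 4 ')' OK
Ends with single ';': True
Full parse: OK
Valid: True

Answer: yes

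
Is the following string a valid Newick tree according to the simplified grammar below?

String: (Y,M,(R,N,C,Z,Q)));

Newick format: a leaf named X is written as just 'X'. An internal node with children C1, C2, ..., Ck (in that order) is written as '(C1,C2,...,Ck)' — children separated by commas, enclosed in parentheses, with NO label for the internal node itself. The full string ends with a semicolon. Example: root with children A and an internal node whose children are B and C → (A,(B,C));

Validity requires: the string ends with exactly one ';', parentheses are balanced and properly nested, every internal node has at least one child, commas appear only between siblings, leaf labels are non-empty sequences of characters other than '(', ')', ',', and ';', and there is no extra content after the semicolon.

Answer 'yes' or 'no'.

Input: (Y,M,(R,N,C,Z,Q)));
Paren balance: 2 '(' vs 3 ')' MISMATCH
Ends with single ';': True
Full parse: FAILS (extra content after tree at pos 17)
Valid: False

Answer: no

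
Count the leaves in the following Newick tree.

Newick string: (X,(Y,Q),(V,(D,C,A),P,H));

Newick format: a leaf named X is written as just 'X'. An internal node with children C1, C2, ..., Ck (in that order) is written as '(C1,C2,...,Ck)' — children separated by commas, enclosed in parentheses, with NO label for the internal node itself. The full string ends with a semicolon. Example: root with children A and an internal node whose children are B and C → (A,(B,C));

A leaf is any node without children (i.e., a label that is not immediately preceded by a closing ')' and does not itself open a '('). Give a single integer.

Answer: 9

Derivation:
Newick: (X,(Y,Q),(V,(D,C,A),P,H));
Scan left-to-right; a leaf is any maximal label run not followed by '(':
  pos 1: leaf 'X' → count = 1
  pos 4: leaf 'Y' → count = 2
  pos 6: leaf 'Q' → count = 3
  pos 10: leaf 'V' → count = 4
  pos 13: leaf 'D' → count = 5
  pos 15: leaf 'C' → count = 6
  pos 17: leaf 'A' → count = 7
  pos 20: leaf 'P' → count = 8
  pos 22: leaf 'H' → count = 9
Total leaves: 9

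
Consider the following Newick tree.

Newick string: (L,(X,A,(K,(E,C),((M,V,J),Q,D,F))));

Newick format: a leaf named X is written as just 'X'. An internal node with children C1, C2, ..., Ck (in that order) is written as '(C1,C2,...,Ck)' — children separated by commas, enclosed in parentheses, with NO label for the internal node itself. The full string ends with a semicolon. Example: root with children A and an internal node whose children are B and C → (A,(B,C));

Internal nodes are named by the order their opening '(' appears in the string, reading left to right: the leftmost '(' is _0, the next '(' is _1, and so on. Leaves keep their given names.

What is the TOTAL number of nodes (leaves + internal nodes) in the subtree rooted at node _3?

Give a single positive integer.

Answer: 3

Derivation:
Newick: (L,(X,A,(K,(E,C),((M,V,J),Q,D,F))));
Locate _3: it is the '(' at position 11 (the 4th '(' reading left to right).
Query: subtree rooted at _3
_3: subtree_size = 1 + 2
  E: subtree_size = 1 + 0
  C: subtree_size = 1 + 0
Total subtree size of _3: 3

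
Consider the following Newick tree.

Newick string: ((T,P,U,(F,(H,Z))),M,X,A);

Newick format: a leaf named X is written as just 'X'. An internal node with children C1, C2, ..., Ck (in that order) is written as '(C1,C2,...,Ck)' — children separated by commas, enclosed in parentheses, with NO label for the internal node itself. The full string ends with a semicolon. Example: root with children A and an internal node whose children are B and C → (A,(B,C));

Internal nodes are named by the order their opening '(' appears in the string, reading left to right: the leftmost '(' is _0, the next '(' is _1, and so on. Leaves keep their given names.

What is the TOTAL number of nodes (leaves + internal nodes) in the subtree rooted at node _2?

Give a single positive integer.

Newick: ((T,P,U,(F,(H,Z))),M,X,A);
Locate _2: it is the '(' at position 8 (the 3rd '(' reading left to right).
Query: subtree rooted at _2
_2: subtree_size = 1 + 4
  F: subtree_size = 1 + 0
  _3: subtree_size = 1 + 2
    H: subtree_size = 1 + 0
    Z: subtree_size = 1 + 0
Total subtree size of _2: 5

Answer: 5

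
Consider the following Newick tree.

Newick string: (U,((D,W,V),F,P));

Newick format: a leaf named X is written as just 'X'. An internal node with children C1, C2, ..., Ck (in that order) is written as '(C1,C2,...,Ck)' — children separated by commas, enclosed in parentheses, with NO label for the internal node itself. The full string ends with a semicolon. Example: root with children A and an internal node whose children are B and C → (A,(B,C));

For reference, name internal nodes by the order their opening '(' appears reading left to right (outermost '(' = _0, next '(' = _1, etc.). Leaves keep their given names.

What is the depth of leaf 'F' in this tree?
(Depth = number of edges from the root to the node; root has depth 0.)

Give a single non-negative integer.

Newick: (U,((D,W,V),F,P));
Naming internals by '(' encounter order: outermost '(' = _0, next = _1, ...
Query node: F
Path from root: _0 -> _1 -> F
Depth of F: 2 (number of edges from root)

Answer: 2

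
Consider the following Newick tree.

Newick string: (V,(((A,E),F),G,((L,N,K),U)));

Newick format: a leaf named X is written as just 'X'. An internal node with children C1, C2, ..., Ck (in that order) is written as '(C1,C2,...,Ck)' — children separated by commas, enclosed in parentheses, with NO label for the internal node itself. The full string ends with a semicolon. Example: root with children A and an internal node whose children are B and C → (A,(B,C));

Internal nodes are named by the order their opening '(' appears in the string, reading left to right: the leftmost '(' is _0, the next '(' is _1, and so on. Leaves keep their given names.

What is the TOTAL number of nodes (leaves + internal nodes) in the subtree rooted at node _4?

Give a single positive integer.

Answer: 6

Derivation:
Newick: (V,(((A,E),F),G,((L,N,K),U)));
Locate _4: it is the '(' at position 16 (the 5th '(' reading left to right).
Query: subtree rooted at _4
_4: subtree_size = 1 + 5
  _5: subtree_size = 1 + 3
    L: subtree_size = 1 + 0
    N: subtree_size = 1 + 0
    K: subtree_size = 1 + 0
  U: subtree_size = 1 + 0
Total subtree size of _4: 6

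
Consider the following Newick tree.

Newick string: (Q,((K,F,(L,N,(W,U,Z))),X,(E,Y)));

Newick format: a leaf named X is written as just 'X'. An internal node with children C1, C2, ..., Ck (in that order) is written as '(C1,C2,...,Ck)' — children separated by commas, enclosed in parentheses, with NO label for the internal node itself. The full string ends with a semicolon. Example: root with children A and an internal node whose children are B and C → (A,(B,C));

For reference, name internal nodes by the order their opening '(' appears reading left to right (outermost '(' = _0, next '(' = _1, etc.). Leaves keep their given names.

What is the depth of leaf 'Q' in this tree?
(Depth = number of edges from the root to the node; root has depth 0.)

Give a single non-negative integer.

Newick: (Q,((K,F,(L,N,(W,U,Z))),X,(E,Y)));
Naming internals by '(' encounter order: outermost '(' = _0, next = _1, ...
Query node: Q
Path from root: _0 -> Q
Depth of Q: 1 (number of edges from root)

Answer: 1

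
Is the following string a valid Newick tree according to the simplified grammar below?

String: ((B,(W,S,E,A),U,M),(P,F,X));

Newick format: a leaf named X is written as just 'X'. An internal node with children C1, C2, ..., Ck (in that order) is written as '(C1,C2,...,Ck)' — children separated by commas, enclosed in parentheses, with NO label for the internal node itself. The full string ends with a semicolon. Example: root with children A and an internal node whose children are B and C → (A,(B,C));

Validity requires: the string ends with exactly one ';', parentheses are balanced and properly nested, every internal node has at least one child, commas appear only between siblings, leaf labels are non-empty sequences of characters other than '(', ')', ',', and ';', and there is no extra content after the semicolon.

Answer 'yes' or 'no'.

Answer: yes

Derivation:
Input: ((B,(W,S,E,A),U,M),(P,F,X));
Paren balance: 4 '(' vs 4 ')' OK
Ends with single ';': True
Full parse: OK
Valid: True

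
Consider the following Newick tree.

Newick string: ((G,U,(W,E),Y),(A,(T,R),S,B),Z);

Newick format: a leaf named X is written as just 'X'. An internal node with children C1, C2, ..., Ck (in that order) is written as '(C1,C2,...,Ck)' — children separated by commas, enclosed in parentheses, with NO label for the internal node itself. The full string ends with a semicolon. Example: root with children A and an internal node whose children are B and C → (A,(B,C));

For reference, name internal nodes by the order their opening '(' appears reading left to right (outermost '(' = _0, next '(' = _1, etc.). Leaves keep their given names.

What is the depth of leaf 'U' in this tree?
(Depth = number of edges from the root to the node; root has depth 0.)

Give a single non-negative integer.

Answer: 2

Derivation:
Newick: ((G,U,(W,E),Y),(A,(T,R),S,B),Z);
Naming internals by '(' encounter order: outermost '(' = _0, next = _1, ...
Query node: U
Path from root: _0 -> _1 -> U
Depth of U: 2 (number of edges from root)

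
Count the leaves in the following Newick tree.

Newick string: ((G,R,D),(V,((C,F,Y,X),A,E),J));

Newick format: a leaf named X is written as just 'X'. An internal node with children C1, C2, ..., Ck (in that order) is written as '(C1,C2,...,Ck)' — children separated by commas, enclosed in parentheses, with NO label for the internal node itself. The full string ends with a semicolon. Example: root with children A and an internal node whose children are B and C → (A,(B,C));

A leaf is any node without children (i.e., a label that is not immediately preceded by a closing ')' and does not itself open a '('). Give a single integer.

Newick: ((G,R,D),(V,((C,F,Y,X),A,E),J));
Scan left-to-right; a leaf is any maximal label run not followed by '(':
  pos 2: leaf 'G' → count = 1
  pos 4: leaf 'R' → count = 2
  pos 6: leaf 'D' → count = 3
  pos 10: leaf 'V' → count = 4
  pos 14: leaf 'C' → count = 5
  pos 16: leaf 'F' → count = 6
  pos 18: leaf 'Y' → count = 7
  pos 20: leaf 'X' → count = 8
  pos 23: leaf 'A' → count = 9
  pos 25: leaf 'E' → count = 10
  pos 28: leaf 'J' → count = 11
Total leaves: 11

Answer: 11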